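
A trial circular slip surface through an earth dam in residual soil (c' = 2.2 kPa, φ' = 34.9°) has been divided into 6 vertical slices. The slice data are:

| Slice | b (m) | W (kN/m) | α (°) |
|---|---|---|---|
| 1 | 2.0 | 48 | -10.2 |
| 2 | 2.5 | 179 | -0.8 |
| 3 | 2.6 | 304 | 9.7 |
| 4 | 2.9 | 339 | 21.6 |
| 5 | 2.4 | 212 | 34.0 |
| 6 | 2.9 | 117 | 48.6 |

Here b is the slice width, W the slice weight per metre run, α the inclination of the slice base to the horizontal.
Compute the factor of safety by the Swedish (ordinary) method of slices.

Ordinary method of slices: FS = Σ[c'·Δl_i + (W_i cosα_i)·tanφ'] / Σ W_i sinα_i, with Δl_i = b_i / cosα_i.
Slice 1: Δl = 2.0/cos(-10.2°) = 2.032 m; N'_1 = 48·cos(-10.2°) = 47.2; c'Δl = 4.47; W sinα = -8.5
Slice 2: Δl = 2.5/cos(-0.8°) = 2.500 m; N'_2 = 179·cos(-0.8°) = 179.0; c'Δl = 5.50; W sinα = -2.5
Slice 3: Δl = 2.6/cos9.7° = 2.638 m; N'_3 = 304·cos9.7° = 299.7; c'Δl = 5.80; W sinα = 51.2
Slice 4: Δl = 2.9/cos21.6° = 3.119 m; N'_4 = 339·cos21.6° = 315.2; c'Δl = 6.86; W sinα = 124.8
Slice 5: Δl = 2.4/cos34.0° = 2.895 m; N'_5 = 212·cos34.0° = 175.8; c'Δl = 6.37; W sinα = 118.5
Slice 6: Δl = 2.9/cos48.6° = 4.385 m; N'_6 = 117·cos48.6° = 77.4; c'Δl = 9.65; W sinα = 87.8
Σc'Δl = 38.7 kN/m; ΣN' = 1094.2 kN/m; ΣW sinα = 371.3 kN/m
Resisting = 38.7 + 1094.2·tan34.9° = 38.7 + 763.3 = 802.0 kN/m
FS = 802.0 / 371.3 = 2.160

FS = 2.16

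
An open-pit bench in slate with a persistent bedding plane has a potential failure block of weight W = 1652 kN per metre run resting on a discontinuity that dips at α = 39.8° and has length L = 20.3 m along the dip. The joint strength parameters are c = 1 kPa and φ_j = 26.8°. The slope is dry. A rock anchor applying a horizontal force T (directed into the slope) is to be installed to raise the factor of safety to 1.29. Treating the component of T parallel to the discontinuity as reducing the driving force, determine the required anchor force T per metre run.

T = 535 kN/m

Resolving forces along and normal to the sliding plane, with the horizontal anchor force T adding T·sinα to the effective normal force and T·cosα acting up the plane against the driving force:
FS = [cL + (W cosα + T sinα) tanφ_j] / [W sinα − T cosα]
Without the anchor: N' = 1269.2 kN/m, driving T_d = 1057.5 kN/m, resisting R = 1·20.3 + 1269.2·tan26.8° = 661.4 kN/m, FS = 0.63.
Setting FS = 1.29 and solving for T:
1.29·(1057.5 − T cos39.8°) = 661.4 + T sin39.8°·tan26.8°
T·(sin39.8°·tan26.8° + 1.29·cos39.8°) = 1.29·1057.5 − 661.4
T·(0.6401·0.5051 + 1.29·0.7683) = 1364.1 − 661.4 = 702.7
T·1.3144 = 702.7
T = 534.6 kN/m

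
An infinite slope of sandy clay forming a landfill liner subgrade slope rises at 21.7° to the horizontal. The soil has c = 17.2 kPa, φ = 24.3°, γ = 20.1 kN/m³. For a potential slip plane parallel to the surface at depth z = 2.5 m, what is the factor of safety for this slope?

FS = 2.13

For an infinite slope with a slip plane parallel to the surface (no pore pressure): FS = [c + γz cos²β tanφ] / [γz sinβ cosβ].
γz = 20.1·2.5 = 50.25 kN/m²
Numerator = 17.2 + 50.25·cos²21.7°·tan24.3° = 17.2 + 50.25·0.8633·0.4515 = 36.787 kPa
Denominator = 50.25·sin21.7°·cos21.7° = 50.25·0.3697·0.9291 = 17.263 kPa
FS = 36.787 / 17.263 = 2.131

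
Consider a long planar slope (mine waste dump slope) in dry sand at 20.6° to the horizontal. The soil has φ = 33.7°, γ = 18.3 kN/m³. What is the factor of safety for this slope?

For a dry cohesionless infinite slope the factor of safety is FS = tanφ / tanβ.
FS = tan33.7° / tan20.6° = 0.6669 / 0.3759 = 1.774

FS = 1.77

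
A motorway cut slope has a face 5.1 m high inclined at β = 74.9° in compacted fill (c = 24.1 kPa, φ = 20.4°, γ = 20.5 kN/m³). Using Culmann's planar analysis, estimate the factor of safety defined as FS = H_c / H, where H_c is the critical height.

FS = 1.99

H_c = (4c/γ) · sinβ cosφ / [1 − cos(β − φ)]
    = (4·24.1/20.5) · sin74.9°·cos20.4° / [1 − cos54.5°]
    = 4.702 · 0.9049 / 0.4193 = 10.15 m
FS = H_c / H = 10.15 / 5.1 = 1.990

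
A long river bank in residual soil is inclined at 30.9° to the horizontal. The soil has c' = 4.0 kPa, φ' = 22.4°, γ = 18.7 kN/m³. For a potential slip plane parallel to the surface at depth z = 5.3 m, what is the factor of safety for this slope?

For an infinite slope with a slip plane parallel to the surface (no pore pressure): FS = [c' + γz cos²β tanφ'] / [γz sinβ cosβ].
γz = 18.7·5.3 = 99.11 kN/m²
Numerator = 4.0 + 99.11·cos²30.9°·tan22.4° = 4.0 + 99.11·0.7363·0.4122 = 34.077 kPa
Denominator = 99.11·sin30.9°·cos30.9° = 99.11·0.5135·0.8581 = 43.673 kPa
FS = 34.077 / 43.673 = 0.780

FS = 0.78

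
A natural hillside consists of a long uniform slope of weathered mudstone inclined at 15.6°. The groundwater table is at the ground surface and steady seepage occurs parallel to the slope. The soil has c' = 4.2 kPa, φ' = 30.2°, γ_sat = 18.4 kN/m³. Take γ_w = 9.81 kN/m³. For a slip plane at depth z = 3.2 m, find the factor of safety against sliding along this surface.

With seepage parallel to the slope and the water table at the surface, the effective normal stress on the slip plane uses the buoyant unit weight γ' = γ_sat − γ_w while the driving shear stress uses γ_sat:
FS = [c' + γ' z cos²β tanφ'] / [γ_sat z sinβ cosβ]
γ' = 18.4 − 9.81 = 8.59 kN/m³
Numerator = 4.2 + 8.59·3.2·cos²15.6°·tan30.2° = 4.2 + 8.59·3.2·0.9277·0.5820 = 19.041 kPa
Denominator = 18.4·3.2·sin15.6°·cos15.6° = 18.4·3.2·0.2689·0.9632 = 15.251 kPa
FS = 19.041 / 15.251 = 1.249

FS = 1.25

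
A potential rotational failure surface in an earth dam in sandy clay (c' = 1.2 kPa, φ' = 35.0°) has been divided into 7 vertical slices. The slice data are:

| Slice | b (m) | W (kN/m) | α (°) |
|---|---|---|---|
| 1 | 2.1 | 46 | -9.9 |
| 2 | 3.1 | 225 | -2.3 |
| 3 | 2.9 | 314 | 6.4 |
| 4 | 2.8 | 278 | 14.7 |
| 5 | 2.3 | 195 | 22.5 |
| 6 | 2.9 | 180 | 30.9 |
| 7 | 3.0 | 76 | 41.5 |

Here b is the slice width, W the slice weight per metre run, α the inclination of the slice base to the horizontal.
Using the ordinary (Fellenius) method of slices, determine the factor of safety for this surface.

FS = 2.93

Ordinary method of slices: FS = Σ[c'·Δl_i + (W_i cosα_i)·tanφ'] / Σ W_i sinα_i, with Δl_i = b_i / cosα_i.
Slice 1: Δl = 2.1/cos(-9.9°) = 2.132 m; N'_1 = 46·cos(-9.9°) = 45.3; c'Δl = 2.56; W sinα = -7.9
Slice 2: Δl = 3.1/cos(-2.3°) = 3.102 m; N'_2 = 225·cos(-2.3°) = 224.8; c'Δl = 3.72; W sinα = -9.0
Slice 3: Δl = 2.9/cos6.4° = 2.918 m; N'_3 = 314·cos6.4° = 312.0; c'Δl = 3.50; W sinα = 35.0
Slice 4: Δl = 2.8/cos14.7° = 2.895 m; N'_4 = 278·cos14.7° = 268.9; c'Δl = 3.47; W sinα = 70.5
Slice 5: Δl = 2.3/cos22.5° = 2.490 m; N'_5 = 195·cos22.5° = 180.2; c'Δl = 2.99; W sinα = 74.6
Slice 6: Δl = 2.9/cos30.9° = 3.380 m; N'_6 = 180·cos30.9° = 154.5; c'Δl = 4.06; W sinα = 92.4
Slice 7: Δl = 3.0/cos41.5° = 4.006 m; N'_7 = 76·cos41.5° = 56.9; c'Δl = 4.81; W sinα = 50.4
Σc'Δl = 25.1 kN/m; ΣN' = 1242.6 kN/m; ΣW sinα = 306.0 kN/m
Resisting = 25.1 + 1242.6·tan35.0° = 25.1 + 870.1 = 895.2 kN/m
FS = 895.2 / 306.0 = 2.925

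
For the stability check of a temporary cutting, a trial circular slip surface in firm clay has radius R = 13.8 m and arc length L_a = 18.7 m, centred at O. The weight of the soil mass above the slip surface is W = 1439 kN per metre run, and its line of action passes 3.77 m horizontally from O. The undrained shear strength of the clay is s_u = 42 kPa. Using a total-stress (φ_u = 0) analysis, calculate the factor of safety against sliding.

FS = 2.00

Taking moments about the centre O, the resisting moment is provided by the undrained shear strength acting along the arc:
M_R = s_u·L_a·R = 42·18.70·13.8 = 10838.5 kN·m/m
M_D = W·d = 1439·3.77 = 5425.0 kN·m/m
FS = M_R / M_D = 10838.5 / 5425.0 = 1.998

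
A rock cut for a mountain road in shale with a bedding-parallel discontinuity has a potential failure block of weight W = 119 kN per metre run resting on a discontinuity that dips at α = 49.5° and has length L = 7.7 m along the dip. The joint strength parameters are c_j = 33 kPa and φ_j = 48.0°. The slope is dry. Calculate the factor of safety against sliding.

Resolving the block weight along and normal to the plane and applying the Mohr–Coulomb strength on the joint:
N' = W cosα = 119·cos49.5° = 77.3 kN/m
Driving force T = W sinα = 119·sin49.5° = 90.5 kN/m
Resisting force R = c_j·L + N'·tanφ_j = 33·7.7 + 77.3·tan48.0° = 254.1 + 85.8 = 339.9 kN/m
FS = R / T = 339.9 / 90.5 = 3.757

FS = 3.76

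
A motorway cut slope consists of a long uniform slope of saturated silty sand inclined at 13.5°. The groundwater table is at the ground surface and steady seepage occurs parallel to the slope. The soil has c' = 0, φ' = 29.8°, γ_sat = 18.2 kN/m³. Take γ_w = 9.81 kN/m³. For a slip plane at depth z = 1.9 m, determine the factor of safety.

With seepage parallel to the slope and the water table at the surface, the effective normal stress on the slip plane uses the buoyant unit weight γ' = γ_sat − γ_w while the driving shear stress uses γ_sat:
FS = [c' + γ' z cos²β tanφ'] / [γ_sat z sinβ cosβ]
(For c' = 0 this reduces to FS = (γ'/γ_sat)·tanφ'/tanβ.)
γ' = 18.2 − 9.81 = 8.39 kN/m³
Numerator = 0.0 + 8.39·1.9·cos²13.5°·tan29.8° = 0.0 + 8.39·1.9·0.9455·0.5727 = 8.632 kPa
Denominator = 18.2·1.9·sin13.5°·cos13.5° = 18.2·1.9·0.2334·0.9724 = 7.849 kPa
FS = 8.632 / 7.849 = 1.100

FS = 1.10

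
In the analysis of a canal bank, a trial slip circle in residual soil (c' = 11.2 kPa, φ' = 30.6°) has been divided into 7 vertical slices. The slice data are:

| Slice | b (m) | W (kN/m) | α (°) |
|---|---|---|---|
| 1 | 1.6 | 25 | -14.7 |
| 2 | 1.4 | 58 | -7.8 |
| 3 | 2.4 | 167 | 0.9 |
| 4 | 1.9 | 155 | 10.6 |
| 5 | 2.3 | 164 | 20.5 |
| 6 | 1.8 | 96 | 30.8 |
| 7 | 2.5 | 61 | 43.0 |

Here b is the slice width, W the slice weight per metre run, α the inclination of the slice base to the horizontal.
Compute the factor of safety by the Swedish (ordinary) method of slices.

FS = 3.48

Ordinary method of slices: FS = Σ[c'·Δl_i + (W_i cosα_i)·tanφ'] / Σ W_i sinα_i, with Δl_i = b_i / cosα_i.
Slice 1: Δl = 1.6/cos(-14.7°) = 1.654 m; N'_1 = 25·cos(-14.7°) = 24.2; c'Δl = 18.53; W sinα = -6.3
Slice 2: Δl = 1.4/cos(-7.8°) = 1.413 m; N'_2 = 58·cos(-7.8°) = 57.5; c'Δl = 15.83; W sinα = -7.9
Slice 3: Δl = 2.4/cos0.9° = 2.400 m; N'_3 = 167·cos0.9° = 167.0; c'Δl = 26.88; W sinα = 2.6
Slice 4: Δl = 1.9/cos10.6° = 1.933 m; N'_4 = 155·cos10.6° = 152.4; c'Δl = 21.65; W sinα = 28.5
Slice 5: Δl = 2.3/cos20.5° = 2.456 m; N'_5 = 164·cos20.5° = 153.6; c'Δl = 27.50; W sinα = 57.4
Slice 6: Δl = 1.8/cos30.8° = 2.096 m; N'_6 = 96·cos30.8° = 82.5; c'Δl = 23.47; W sinα = 49.2
Slice 7: Δl = 2.5/cos43.0° = 3.418 m; N'_7 = 61·cos43.0° = 44.6; c'Δl = 38.29; W sinα = 41.6
Σc'Δl = 172.1 kN/m; ΣN' = 681.7 kN/m; ΣW sinα = 165.1 kN/m
Resisting = 172.1 + 681.7·tan30.6° = 172.1 + 403.1 = 575.3 kN/m
FS = 575.3 / 165.1 = 3.484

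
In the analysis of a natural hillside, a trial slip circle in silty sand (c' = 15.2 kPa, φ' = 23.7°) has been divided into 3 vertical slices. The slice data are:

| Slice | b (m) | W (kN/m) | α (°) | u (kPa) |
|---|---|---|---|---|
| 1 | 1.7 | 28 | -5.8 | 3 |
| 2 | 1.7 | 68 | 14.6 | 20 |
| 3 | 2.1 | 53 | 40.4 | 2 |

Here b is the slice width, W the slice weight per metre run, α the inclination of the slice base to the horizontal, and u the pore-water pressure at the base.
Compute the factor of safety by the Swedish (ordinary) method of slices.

FS = 2.74

Ordinary method of slices: FS = Σ[c'·Δl_i + (W_i cosα_i − u_i·Δl_i)·tanφ'] / Σ W_i sinα_i, with Δl_i = b_i / cosα_i.
Slice 1: Δl = 1.7/cos(-5.8°) = 1.709 m; N'_1 = 28·cos(-5.8°) − 3·1.709 = 22.7; c'Δl = 25.97; W sinα = -2.8
Slice 2: Δl = 1.7/cos14.6° = 1.757 m; N'_2 = 68·cos14.6° − 20·1.757 = 30.7; c'Δl = 26.70; W sinα = 17.1
Slice 3: Δl = 2.1/cos40.4° = 2.758 m; N'_3 = 53·cos40.4° − 2·2.758 = 34.8; c'Δl = 41.92; W sinα = 34.4
Σc'Δl = 94.6 kN/m; ΣN' = 88.2 kN/m; ΣW sinα = 48.7 kN/m
Resisting = 94.6 + 88.2·tan23.7° = 94.6 + 38.7 = 133.3 kN/m
FS = 133.3 / 48.7 = 2.740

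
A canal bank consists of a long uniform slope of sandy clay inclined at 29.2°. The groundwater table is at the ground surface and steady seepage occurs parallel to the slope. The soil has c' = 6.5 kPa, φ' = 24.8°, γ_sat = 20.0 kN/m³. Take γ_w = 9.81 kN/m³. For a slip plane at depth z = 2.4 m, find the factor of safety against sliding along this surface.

With seepage parallel to the slope and the water table at the surface, the effective normal stress on the slip plane uses the buoyant unit weight γ' = γ_sat − γ_w while the driving shear stress uses γ_sat:
FS = [c' + γ' z cos²β tanφ'] / [γ_sat z sinβ cosβ]
γ' = 20.0 − 9.81 = 10.19 kN/m³
Numerator = 6.5 + 10.19·2.4·cos²29.2°·tan24.8° = 6.5 + 10.19·2.4·0.7620·0.4621 = 15.111 kPa
Denominator = 20.0·2.4·sin29.2°·cos29.2° = 20.0·2.4·0.4879·0.8729 = 20.441 kPa
FS = 15.111 / 20.441 = 0.739

FS = 0.74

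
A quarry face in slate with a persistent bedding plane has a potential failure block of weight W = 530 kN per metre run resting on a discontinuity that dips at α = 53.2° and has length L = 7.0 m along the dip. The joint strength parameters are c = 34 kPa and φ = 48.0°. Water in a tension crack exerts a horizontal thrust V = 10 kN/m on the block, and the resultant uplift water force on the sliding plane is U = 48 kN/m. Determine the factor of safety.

FS = 1.23

Resolving the block weight along and normal to the plane and applying the Mohr–Coulomb strength on the joint:
N' = W cosα − U − V sinα = 530·cos53.2° − 48 − 10·sin53.2° = 261.5 kN/m
Driving force T = W sinα + V cosα = 530·sin53.2° + 10·cos53.2° = 430.4 kN/m
Resisting force R = c·L + N'·tanφ = 34·7.0 + 261.5·tan48.0° = 238.0 + 290.4 = 528.4 kN/m
FS = R / T = 528.4 / 430.4 = 1.228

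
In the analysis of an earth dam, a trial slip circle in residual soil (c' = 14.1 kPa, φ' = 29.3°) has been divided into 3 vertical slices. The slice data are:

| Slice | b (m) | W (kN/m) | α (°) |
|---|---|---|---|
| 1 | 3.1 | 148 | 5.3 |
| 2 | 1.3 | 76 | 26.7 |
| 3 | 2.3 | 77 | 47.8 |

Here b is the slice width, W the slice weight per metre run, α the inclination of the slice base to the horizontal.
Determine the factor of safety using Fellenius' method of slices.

Ordinary method of slices: FS = Σ[c'·Δl_i + (W_i cosα_i)·tanφ'] / Σ W_i sinα_i, with Δl_i = b_i / cosα_i.
Slice 1: Δl = 3.1/cos5.3° = 3.113 m; N'_1 = 148·cos5.3° = 147.4; c'Δl = 43.90; W sinα = 13.7
Slice 2: Δl = 1.3/cos26.7° = 1.455 m; N'_2 = 76·cos26.7° = 67.9; c'Δl = 20.52; W sinα = 34.1
Slice 3: Δl = 2.3/cos47.8° = 3.424 m; N'_3 = 77·cos47.8° = 51.7; c'Δl = 48.28; W sinα = 57.0
Σc'Δl = 112.7 kN/m; ΣN' = 267.0 kN/m; ΣW sinα = 104.9 kN/m
Resisting = 112.7 + 267.0·tan29.3° = 112.7 + 149.8 = 262.5 kN/m
FS = 262.5 / 104.9 = 2.504

FS = 2.50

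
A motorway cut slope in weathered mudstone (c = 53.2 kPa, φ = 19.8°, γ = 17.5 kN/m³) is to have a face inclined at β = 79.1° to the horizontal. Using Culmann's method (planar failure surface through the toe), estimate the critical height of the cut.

H_c = 22.95 m

Culmann's analysis gives the critical failure plane at α_cr = (β + φ)/2 = (79.1 + 19.8)/2 = 49.4°, and the critical height
H_c = (4c/γ) · sinβ cosφ / [1 − cos(β − φ)]
    = (4·53.2/17.5) · sin79.1°·cos19.8° / [1 − cos(59.3°)]
    = 12.160 · 0.9820·0.9409 / [1 − 0.5105]
    = 12.160 · 0.9239 / 0.4895
    = 22.95 m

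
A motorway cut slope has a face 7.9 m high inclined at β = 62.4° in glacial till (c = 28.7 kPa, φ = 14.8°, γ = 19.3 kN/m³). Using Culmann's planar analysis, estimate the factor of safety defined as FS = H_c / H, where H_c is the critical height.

H_c = (4c/γ) · sinβ cosφ / [1 − cos(β − φ)]
    = (4·28.7/19.3) · sin62.4°·cos14.8° / [1 − cos47.6°]
    = 5.948 · 0.8568 / 0.3257 = 15.65 m
FS = H_c / H = 15.65 / 7.9 = 1.981

FS = 1.98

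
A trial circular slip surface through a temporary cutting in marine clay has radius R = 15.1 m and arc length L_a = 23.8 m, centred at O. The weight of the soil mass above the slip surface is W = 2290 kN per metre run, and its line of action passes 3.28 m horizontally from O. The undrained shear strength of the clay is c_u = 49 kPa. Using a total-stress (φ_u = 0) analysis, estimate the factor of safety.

Taking moments about the centre O, the resisting moment is provided by the undrained shear strength acting along the arc:
M_R = c_u·L_a·R = 49·23.80·15.1 = 17609.6 kN·m/m
M_D = W·d = 2290·3.28 = 7511.2 kN·m/m
FS = M_R / M_D = 17609.6 / 7511.2 = 2.344

FS = 2.34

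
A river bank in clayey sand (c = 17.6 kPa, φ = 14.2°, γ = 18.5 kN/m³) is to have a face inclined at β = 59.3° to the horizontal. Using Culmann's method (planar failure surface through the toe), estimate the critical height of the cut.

Culmann's analysis gives the critical failure plane at α_cr = (β + φ)/2 = (59.3 + 14.2)/2 = 36.8°, and the critical height
H_c = (4c/γ) · sinβ cosφ / [1 − cos(β − φ)]
    = (4·17.6/18.5) · sin59.3°·cos14.2° / [1 − cos(45.1°)]
    = 3.805 · 0.8599·0.9694 / [1 − 0.7059]
    = 3.805 · 0.8336 / 0.2941
    = 10.78 m

H_c = 10.78 m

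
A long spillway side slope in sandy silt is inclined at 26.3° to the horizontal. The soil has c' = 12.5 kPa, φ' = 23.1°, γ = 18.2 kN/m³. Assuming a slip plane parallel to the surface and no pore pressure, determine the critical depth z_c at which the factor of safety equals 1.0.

z_c = 12.62 m

Setting FS = 1.00 in FS = [c' + γz cos²β tanφ'] / [γz sinβ cosβ] and solving for z:
z = c' / [γ cosβ (FS·sinβ − cosβ·tanφ')]
  = 12.5 / [18.2·cos26.3°·(1.00·sin26.3° − cos26.3°·tan23.1°)]
  = 12.5 / [18.2·0.8965·(1.00·0.4431 − 0.8965·0.4265)]
  = 12.5 / 0.9902 = 12.624 m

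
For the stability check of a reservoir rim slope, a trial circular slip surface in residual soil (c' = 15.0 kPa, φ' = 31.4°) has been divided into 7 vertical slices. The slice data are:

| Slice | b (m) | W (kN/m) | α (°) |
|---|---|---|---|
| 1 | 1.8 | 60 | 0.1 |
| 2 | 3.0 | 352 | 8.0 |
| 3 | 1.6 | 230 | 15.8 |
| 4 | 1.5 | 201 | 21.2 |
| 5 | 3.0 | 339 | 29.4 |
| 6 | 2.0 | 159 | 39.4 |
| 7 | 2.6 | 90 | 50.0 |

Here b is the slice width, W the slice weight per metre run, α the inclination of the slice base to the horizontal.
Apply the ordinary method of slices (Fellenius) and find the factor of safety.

Ordinary method of slices: FS = Σ[c'·Δl_i + (W_i cosα_i)·tanφ'] / Σ W_i sinα_i, with Δl_i = b_i / cosα_i.
Slice 1: Δl = 1.8/cos0.1° = 1.800 m; N'_1 = 60·cos0.1° = 60.0; c'Δl = 27.00; W sinα = 0.1
Slice 2: Δl = 3.0/cos8.0° = 3.029 m; N'_2 = 352·cos8.0° = 348.6; c'Δl = 45.44; W sinα = 49.0
Slice 3: Δl = 1.6/cos15.8° = 1.663 m; N'_3 = 230·cos15.8° = 221.3; c'Δl = 24.94; W sinα = 62.6
Slice 4: Δl = 1.5/cos21.2° = 1.609 m; N'_4 = 201·cos21.2° = 187.4; c'Δl = 24.13; W sinα = 72.7
Slice 5: Δl = 3.0/cos29.4° = 3.443 m; N'_5 = 339·cos29.4° = 295.3; c'Δl = 51.65; W sinα = 166.4
Slice 6: Δl = 2.0/cos39.4° = 2.588 m; N'_6 = 159·cos39.4° = 122.9; c'Δl = 38.82; W sinα = 100.9
Slice 7: Δl = 2.6/cos50.0° = 4.045 m; N'_7 = 90·cos50.0° = 57.9; c'Δl = 60.67; W sinα = 68.9
Σc'Δl = 272.7 kN/m; ΣN' = 1293.3 kN/m; ΣW sinα = 520.7 kN/m
Resisting = 272.7 + 1293.3·tan31.4° = 272.7 + 789.5 = 1062.1 kN/m
FS = 1062.1 / 520.7 = 2.040

FS = 2.04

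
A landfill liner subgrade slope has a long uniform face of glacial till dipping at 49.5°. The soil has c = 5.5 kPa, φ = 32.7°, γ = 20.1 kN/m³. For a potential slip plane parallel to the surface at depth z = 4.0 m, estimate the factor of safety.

For an infinite slope with a slip plane parallel to the surface (no pore pressure): FS = [c + γz cos²β tanφ] / [γz sinβ cosβ].
γz = 20.1·4.0 = 80.40 kN/m²
Numerator = 5.5 + 80.40·cos²49.5°·tan32.7° = 5.5 + 80.40·0.4218·0.6420 = 27.271 kPa
Denominator = 80.40·sin49.5°·cos49.5° = 80.40·0.7604·0.6494 = 39.705 kPa
FS = 27.271 / 39.705 = 0.687

FS = 0.69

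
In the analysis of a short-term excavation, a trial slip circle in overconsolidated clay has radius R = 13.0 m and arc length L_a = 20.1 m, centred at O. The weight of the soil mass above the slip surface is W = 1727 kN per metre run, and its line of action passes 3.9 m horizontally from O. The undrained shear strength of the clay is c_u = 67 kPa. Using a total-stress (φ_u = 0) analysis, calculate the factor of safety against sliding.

FS = 2.60

Taking moments about the centre O, the resisting moment is provided by the undrained shear strength acting along the arc:
M_R = c_u·L_a·R = 67·20.10·13.0 = 17507.1 kN·m/m
M_D = W·d = 1727·3.9 = 6735.3 kN·m/m
FS = M_R / M_D = 17507.1 / 6735.3 = 2.599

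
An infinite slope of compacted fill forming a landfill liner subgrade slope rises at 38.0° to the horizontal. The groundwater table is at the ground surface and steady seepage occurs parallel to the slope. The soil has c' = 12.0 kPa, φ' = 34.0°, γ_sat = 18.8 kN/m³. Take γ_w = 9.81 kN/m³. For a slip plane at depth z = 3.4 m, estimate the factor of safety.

With seepage parallel to the slope and the water table at the surface, the effective normal stress on the slip plane uses the buoyant unit weight γ' = γ_sat − γ_w while the driving shear stress uses γ_sat:
FS = [c' + γ' z cos²β tanφ'] / [γ_sat z sinβ cosβ]
γ' = 18.8 − 9.81 = 8.99 kN/m³
Numerator = 12.0 + 8.99·3.4·cos²38.0°·tan34.0° = 12.0 + 8.99·3.4·0.6210·0.6745 = 24.802 kPa
Denominator = 18.8·3.4·sin38.0°·cos38.0° = 18.8·3.4·0.6157·0.7880 = 31.011 kPa
FS = 24.802 / 31.011 = 0.800

FS = 0.80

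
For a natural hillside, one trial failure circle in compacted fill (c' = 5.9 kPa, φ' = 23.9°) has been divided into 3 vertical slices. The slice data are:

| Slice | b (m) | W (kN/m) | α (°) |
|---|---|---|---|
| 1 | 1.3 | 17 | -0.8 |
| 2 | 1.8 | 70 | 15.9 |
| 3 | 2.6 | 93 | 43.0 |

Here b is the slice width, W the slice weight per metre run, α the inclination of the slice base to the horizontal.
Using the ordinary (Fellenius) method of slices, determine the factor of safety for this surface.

Ordinary method of slices: FS = Σ[c'·Δl_i + (W_i cosα_i)·tanφ'] / Σ W_i sinα_i, with Δl_i = b_i / cosα_i.
Slice 1: Δl = 1.3/cos(-0.8°) = 1.300 m; N'_1 = 17·cos(-0.8°) = 17.0; c'Δl = 7.67; W sinα = -0.2
Slice 2: Δl = 1.8/cos15.9° = 1.872 m; N'_2 = 70·cos15.9° = 67.3; c'Δl = 11.04; W sinα = 19.2
Slice 3: Δl = 2.6/cos43.0° = 3.555 m; N'_3 = 93·cos43.0° = 68.0; c'Δl = 20.97; W sinα = 63.4
Σc'Δl = 39.7 kN/m; ΣN' = 152.3 kN/m; ΣW sinα = 82.4 kN/m
Resisting = 39.7 + 152.3·tan23.9° = 39.7 + 67.5 = 107.2 kN/m
FS = 107.2 / 82.4 = 1.301

FS = 1.30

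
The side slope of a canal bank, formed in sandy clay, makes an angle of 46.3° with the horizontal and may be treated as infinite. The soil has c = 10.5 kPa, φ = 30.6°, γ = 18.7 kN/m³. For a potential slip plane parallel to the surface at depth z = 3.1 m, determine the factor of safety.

FS = 0.93

For an infinite slope with a slip plane parallel to the surface (no pore pressure): FS = [c + γz cos²β tanφ] / [γz sinβ cosβ].
γz = 18.7·3.1 = 57.97 kN/m²
Numerator = 10.5 + 57.97·cos²46.3°·tan30.6° = 10.5 + 57.97·0.4773·0.5914 = 26.864 kPa
Denominator = 57.97·sin46.3°·cos46.3° = 57.97·0.7230·0.6909 = 28.955 kPa
FS = 26.864 / 28.955 = 0.928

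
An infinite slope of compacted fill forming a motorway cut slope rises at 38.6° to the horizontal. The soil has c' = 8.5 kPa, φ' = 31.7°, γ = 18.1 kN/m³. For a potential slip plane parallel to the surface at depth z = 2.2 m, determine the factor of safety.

FS = 1.21

For an infinite slope with a slip plane parallel to the surface (no pore pressure): FS = [c' + γz cos²β tanφ'] / [γz sinβ cosβ].
γz = 18.1·2.2 = 39.82 kN/m²
Numerator = 8.5 + 39.82·cos²38.6°·tan31.7° = 8.5 + 39.82·0.6108·0.6176 = 23.521 kPa
Denominator = 39.82·sin38.6°·cos38.6° = 39.82·0.6239·0.7815 = 19.415 kPa
FS = 23.521 / 19.415 = 1.211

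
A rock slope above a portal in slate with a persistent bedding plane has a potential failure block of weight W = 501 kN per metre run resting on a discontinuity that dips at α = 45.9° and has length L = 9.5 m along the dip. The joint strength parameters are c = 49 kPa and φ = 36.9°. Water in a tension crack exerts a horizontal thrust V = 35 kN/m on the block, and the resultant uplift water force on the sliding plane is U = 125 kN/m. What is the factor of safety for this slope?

Resolving the block weight along and normal to the plane and applying the Mohr–Coulomb strength on the joint:
N' = W cosα − U − V sinα = 501·cos45.9° − 125 − 35·sin45.9° = 198.5 kN/m
Driving force T = W sinα + V cosα = 501·sin45.9° + 35·cos45.9° = 384.1 kN/m
Resisting force R = c·L + N'·tanφ = 49·9.5 + 198.5·tan36.9° = 465.5 + 149.1 = 614.6 kN/m
FS = R / T = 614.6 / 384.1 = 1.600

FS = 1.60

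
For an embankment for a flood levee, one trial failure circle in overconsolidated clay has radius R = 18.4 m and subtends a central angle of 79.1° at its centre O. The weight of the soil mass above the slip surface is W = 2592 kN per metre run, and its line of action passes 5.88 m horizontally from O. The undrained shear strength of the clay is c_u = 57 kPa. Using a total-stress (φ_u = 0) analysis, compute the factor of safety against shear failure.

Taking moments about the centre O, the resisting moment is provided by the undrained shear strength acting along the arc:
Arc length L_a = R·θ = 18.4·(79.1°·π/180) = 18.4·1.3806 = 25.40 m
M_R = c_u·L_a·R = 57·25.40·18.4 = 26641.8 kN·m/m
M_D = W·d = 2592·5.88 = 15241.0 kN·m/m
FS = M_R / M_D = 26641.8 / 15241.0 = 1.748

FS = 1.75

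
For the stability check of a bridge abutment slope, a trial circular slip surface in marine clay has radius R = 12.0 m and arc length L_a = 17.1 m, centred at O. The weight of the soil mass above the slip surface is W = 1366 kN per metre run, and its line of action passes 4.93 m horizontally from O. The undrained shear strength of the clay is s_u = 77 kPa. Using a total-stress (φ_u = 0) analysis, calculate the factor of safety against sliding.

Taking moments about the centre O, the resisting moment is provided by the undrained shear strength acting along the arc:
M_R = s_u·L_a·R = 77·17.10·12.0 = 15800.4 kN·m/m
M_D = W·d = 1366·4.93 = 6734.4 kN·m/m
FS = M_R / M_D = 15800.4 / 6734.4 = 2.346

FS = 2.35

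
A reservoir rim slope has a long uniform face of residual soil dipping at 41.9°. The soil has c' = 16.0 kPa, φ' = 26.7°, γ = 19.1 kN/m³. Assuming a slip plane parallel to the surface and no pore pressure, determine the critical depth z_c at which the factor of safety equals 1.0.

Setting FS = 1.00 in FS = [c' + γz cos²β tanφ'] / [γz sinβ cosβ] and solving for z:
z = c' / [γ cosβ (FS·sinβ − cosβ·tanφ')]
  = 16.0 / [19.1·cos41.9°·(1.00·sin41.9° − cos41.9°·tan26.7°)]
  = 16.0 / [19.1·0.7443·(1.00·0.6678 − 0.7443·0.5029)]
  = 16.0 / 4.1723 = 3.835 m

z_c = 3.83 m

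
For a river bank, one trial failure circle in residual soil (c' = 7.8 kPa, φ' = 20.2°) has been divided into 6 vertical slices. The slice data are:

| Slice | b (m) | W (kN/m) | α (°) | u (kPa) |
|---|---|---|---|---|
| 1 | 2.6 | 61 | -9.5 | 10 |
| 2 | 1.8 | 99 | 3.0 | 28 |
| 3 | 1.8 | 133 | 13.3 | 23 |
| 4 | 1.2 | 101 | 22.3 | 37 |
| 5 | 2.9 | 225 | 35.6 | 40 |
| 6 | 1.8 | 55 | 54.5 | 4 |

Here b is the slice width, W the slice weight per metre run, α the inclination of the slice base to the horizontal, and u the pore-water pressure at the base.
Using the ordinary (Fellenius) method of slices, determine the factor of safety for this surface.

FS = 0.88

Ordinary method of slices: FS = Σ[c'·Δl_i + (W_i cosα_i − u_i·Δl_i)·tanφ'] / Σ W_i sinα_i, with Δl_i = b_i / cosα_i.
Slice 1: Δl = 2.6/cos(-9.5°) = 2.636 m; N'_1 = 61·cos(-9.5°) − 10·2.636 = 33.8; c'Δl = 20.56; W sinα = -10.1
Slice 2: Δl = 1.8/cos3.0° = 1.802 m; N'_2 = 99·cos3.0° − 28·1.802 = 48.4; c'Δl = 14.06; W sinα = 5.2
Slice 3: Δl = 1.8/cos13.3° = 1.850 m; N'_3 = 133·cos13.3° − 23·1.850 = 86.9; c'Δl = 14.43; W sinα = 30.6
Slice 4: Δl = 1.2/cos22.3° = 1.297 m; N'_4 = 101·cos22.3° − 37·1.297 = 45.5; c'Δl = 10.12; W sinα = 38.3
Slice 5: Δl = 2.9/cos35.6° = 3.567 m; N'_5 = 225·cos35.6° − 40·3.567 = 40.3; c'Δl = 27.82; W sinα = 131.0
Slice 6: Δl = 1.8/cos54.5° = 3.100 m; N'_6 = 55·cos54.5° − 4·3.100 = 19.5; c'Δl = 24.18; W sinα = 44.8
Σc'Δl = 111.2 kN/m; ΣN' = 274.4 kN/m; ΣW sinα = 239.8 kN/m
Resisting = 111.2 + 274.4·tan20.2° = 111.2 + 100.9 = 212.1 kN/m
FS = 212.1 / 239.8 = 0.885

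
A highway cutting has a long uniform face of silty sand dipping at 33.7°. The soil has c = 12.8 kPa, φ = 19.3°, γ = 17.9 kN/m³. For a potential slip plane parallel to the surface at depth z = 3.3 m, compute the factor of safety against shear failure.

FS = 0.99

For an infinite slope with a slip plane parallel to the surface (no pore pressure): FS = [c + γz cos²β tanφ] / [γz sinβ cosβ].
γz = 17.9·3.3 = 59.07 kN/m²
Numerator = 12.8 + 59.07·cos²33.7°·tan19.3° = 12.8 + 59.07·0.6921·0.3502 = 27.118 kPa
Denominator = 59.07·sin33.7°·cos33.7° = 59.07·0.5548·0.8320 = 27.267 kPa
FS = 27.118 / 27.267 = 0.995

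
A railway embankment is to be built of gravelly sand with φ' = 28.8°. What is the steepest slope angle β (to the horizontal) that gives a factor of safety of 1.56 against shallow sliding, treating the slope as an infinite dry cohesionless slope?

β = 19.4°

For an infinite dry cohesionless slope FS = tanφ'/tanβ, so tanβ = tanφ' / FS.
tanβ = tan28.8° / 1.56 = 0.5498 / 1.56 = 0.3524
β = arctan(0.3524) = 19.41°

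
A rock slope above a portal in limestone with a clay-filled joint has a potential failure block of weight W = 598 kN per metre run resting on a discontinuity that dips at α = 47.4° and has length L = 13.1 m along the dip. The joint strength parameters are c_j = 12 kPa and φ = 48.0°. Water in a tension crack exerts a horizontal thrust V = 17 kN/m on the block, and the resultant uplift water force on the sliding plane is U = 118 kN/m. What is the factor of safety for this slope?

FS = 1.02

Resolving the block weight along and normal to the plane and applying the Mohr–Coulomb strength on the joint:
N' = W cosα − U − V sinα = 598·cos47.4° − 118 − 17·sin47.4° = 274.3 kN/m
Driving force T = W sinα + V cosα = 598·sin47.4° + 17·cos47.4° = 451.7 kN/m
Resisting force R = c_j·L + N'·tanφ = 12·13.1 + 274.3·tan48.0° = 157.2 + 304.6 = 461.8 kN/m
FS = R / T = 461.8 / 451.7 = 1.022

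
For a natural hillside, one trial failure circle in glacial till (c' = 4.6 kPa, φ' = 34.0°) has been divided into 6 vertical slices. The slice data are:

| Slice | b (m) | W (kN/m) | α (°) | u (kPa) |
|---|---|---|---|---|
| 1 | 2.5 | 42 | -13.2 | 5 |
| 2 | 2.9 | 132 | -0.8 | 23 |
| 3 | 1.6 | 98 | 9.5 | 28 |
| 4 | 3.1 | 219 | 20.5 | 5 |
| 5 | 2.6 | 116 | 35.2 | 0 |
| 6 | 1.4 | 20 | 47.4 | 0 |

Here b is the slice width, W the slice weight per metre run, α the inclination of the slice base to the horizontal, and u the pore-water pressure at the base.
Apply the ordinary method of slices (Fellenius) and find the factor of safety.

FS = 2.27

Ordinary method of slices: FS = Σ[c'·Δl_i + (W_i cosα_i − u_i·Δl_i)·tanφ'] / Σ W_i sinα_i, with Δl_i = b_i / cosα_i.
Slice 1: Δl = 2.5/cos(-13.2°) = 2.568 m; N'_1 = 42·cos(-13.2°) − 5·2.568 = 28.1; c'Δl = 11.81; W sinα = -9.6
Slice 2: Δl = 2.9/cos(-0.8°) = 2.900 m; N'_2 = 132·cos(-0.8°) − 23·2.900 = 65.3; c'Δl = 13.34; W sinα = -1.8
Slice 3: Δl = 1.6/cos9.5° = 1.622 m; N'_3 = 98·cos9.5° − 28·1.622 = 51.2; c'Δl = 7.46; W sinα = 16.2
Slice 4: Δl = 3.1/cos20.5° = 3.310 m; N'_4 = 219·cos20.5° − 5·3.310 = 188.6; c'Δl = 15.22; W sinα = 76.7
Slice 5: Δl = 2.6/cos35.2° = 3.182 m; N'_5 = 116·cos35.2° − 0·3.182 = 94.8; c'Δl = 14.64; W sinα = 66.9
Slice 6: Δl = 1.4/cos47.4° = 2.068 m; N'_6 = 20·cos47.4° − 0·2.068 = 13.5; c'Δl = 9.51; W sinα = 14.7
Σc'Δl = 72.0 kN/m; ΣN' = 441.5 kN/m; ΣW sinα = 163.0 kN/m
Resisting = 72.0 + 441.5·tan34.0° = 72.0 + 297.8 = 369.8 kN/m
FS = 369.8 / 163.0 = 2.268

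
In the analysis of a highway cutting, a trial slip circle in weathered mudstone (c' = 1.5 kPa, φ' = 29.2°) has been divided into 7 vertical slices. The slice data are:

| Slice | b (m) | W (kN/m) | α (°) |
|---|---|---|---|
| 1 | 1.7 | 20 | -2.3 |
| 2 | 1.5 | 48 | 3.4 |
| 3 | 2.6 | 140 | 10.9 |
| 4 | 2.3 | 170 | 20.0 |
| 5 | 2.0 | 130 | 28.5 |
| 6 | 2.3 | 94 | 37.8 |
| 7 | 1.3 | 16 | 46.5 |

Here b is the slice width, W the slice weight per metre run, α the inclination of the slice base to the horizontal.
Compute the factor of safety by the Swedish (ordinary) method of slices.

FS = 1.55

Ordinary method of slices: FS = Σ[c'·Δl_i + (W_i cosα_i)·tanφ'] / Σ W_i sinα_i, with Δl_i = b_i / cosα_i.
Slice 1: Δl = 1.7/cos(-2.3°) = 1.701 m; N'_1 = 20·cos(-2.3°) = 20.0; c'Δl = 2.55; W sinα = -0.8
Slice 2: Δl = 1.5/cos3.4° = 1.503 m; N'_2 = 48·cos3.4° = 47.9; c'Δl = 2.25; W sinα = 2.8
Slice 3: Δl = 2.6/cos10.9° = 2.648 m; N'_3 = 140·cos10.9° = 137.5; c'Δl = 3.97; W sinα = 26.5
Slice 4: Δl = 2.3/cos20.0° = 2.448 m; N'_4 = 170·cos20.0° = 159.7; c'Δl = 3.67; W sinα = 58.1
Slice 5: Δl = 2.0/cos28.5° = 2.276 m; N'_5 = 130·cos28.5° = 114.2; c'Δl = 3.41; W sinα = 62.0
Slice 6: Δl = 2.3/cos37.8° = 2.911 m; N'_6 = 94·cos37.8° = 74.3; c'Δl = 4.37; W sinα = 57.6
Slice 7: Δl = 1.3/cos46.5° = 1.889 m; N'_7 = 16·cos46.5° = 11.0; c'Δl = 2.83; W sinα = 11.6
Σc'Δl = 23.1 kN/m; ΣN' = 564.7 kN/m; ΣW sinα = 217.9 kN/m
Resisting = 23.1 + 564.7·tan29.2° = 23.1 + 315.6 = 338.6 kN/m
FS = 338.6 / 217.9 = 1.554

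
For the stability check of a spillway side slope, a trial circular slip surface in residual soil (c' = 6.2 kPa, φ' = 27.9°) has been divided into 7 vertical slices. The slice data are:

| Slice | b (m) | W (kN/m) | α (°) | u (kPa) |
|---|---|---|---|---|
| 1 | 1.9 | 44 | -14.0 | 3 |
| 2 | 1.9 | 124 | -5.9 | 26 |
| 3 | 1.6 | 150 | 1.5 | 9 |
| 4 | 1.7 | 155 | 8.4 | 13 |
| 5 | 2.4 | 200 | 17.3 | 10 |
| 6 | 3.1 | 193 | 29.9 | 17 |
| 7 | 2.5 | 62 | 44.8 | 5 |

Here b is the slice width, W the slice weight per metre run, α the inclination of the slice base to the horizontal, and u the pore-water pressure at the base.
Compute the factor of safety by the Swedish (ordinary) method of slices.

Ordinary method of slices: FS = Σ[c'·Δl_i + (W_i cosα_i − u_i·Δl_i)·tanφ'] / Σ W_i sinα_i, with Δl_i = b_i / cosα_i.
Slice 1: Δl = 1.9/cos(-14.0°) = 1.958 m; N'_1 = 44·cos(-14.0°) − 3·1.958 = 36.8; c'Δl = 12.14; W sinα = -10.6
Slice 2: Δl = 1.9/cos(-5.9°) = 1.910 m; N'_2 = 124·cos(-5.9°) − 26·1.910 = 73.7; c'Δl = 11.84; W sinα = -12.7
Slice 3: Δl = 1.6/cos1.5° = 1.601 m; N'_3 = 150·cos1.5° − 9·1.601 = 135.5; c'Δl = 9.92; W sinα = 3.9
Slice 4: Δl = 1.7/cos8.4° = 1.718 m; N'_4 = 155·cos8.4° − 13·1.718 = 131.0; c'Δl = 10.65; W sinα = 22.6
Slice 5: Δl = 2.4/cos17.3° = 2.514 m; N'_5 = 200·cos17.3° − 10·2.514 = 165.8; c'Δl = 15.59; W sinα = 59.5
Slice 6: Δl = 3.1/cos29.9° = 3.576 m; N'_6 = 193·cos29.9° − 17·3.576 = 106.5; c'Δl = 22.17; W sinα = 96.2
Slice 7: Δl = 2.5/cos44.8° = 3.523 m; N'_7 = 62·cos44.8° − 5·3.523 = 26.4; c'Δl = 21.84; W sinα = 43.7
Σc'Δl = 104.2 kN/m; ΣN' = 675.8 kN/m; ΣW sinα = 202.5 kN/m
Resisting = 104.2 + 675.8·tan27.9° = 104.2 + 357.8 = 462.0 kN/m
FS = 462.0 / 202.5 = 2.281

FS = 2.28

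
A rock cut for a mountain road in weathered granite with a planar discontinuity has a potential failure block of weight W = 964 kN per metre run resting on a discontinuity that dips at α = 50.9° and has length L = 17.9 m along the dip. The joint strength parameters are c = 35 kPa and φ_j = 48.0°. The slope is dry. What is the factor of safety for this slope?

FS = 1.74

Resolving the block weight along and normal to the plane and applying the Mohr–Coulomb strength on the joint:
N' = W cosα = 964·cos50.9° = 608.0 kN/m
Driving force T = W sinα = 964·sin50.9° = 748.1 kN/m
Resisting force R = c·L + N'·tanφ_j = 35·17.9 + 608.0·tan48.0° = 626.5 + 675.2 = 1301.7 kN/m
FS = R / T = 1301.7 / 748.1 = 1.740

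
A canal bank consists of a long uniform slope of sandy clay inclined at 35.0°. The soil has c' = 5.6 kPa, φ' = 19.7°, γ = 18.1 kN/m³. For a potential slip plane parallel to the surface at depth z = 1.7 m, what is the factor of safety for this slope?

For an infinite slope with a slip plane parallel to the surface (no pore pressure): FS = [c' + γz cos²β tanφ'] / [γz sinβ cosβ].
γz = 18.1·1.7 = 30.77 kN/m²
Numerator = 5.6 + 30.77·cos²35.0°·tan19.7° = 5.6 + 30.77·0.6710·0.3581 = 12.993 kPa
Denominator = 30.77·sin35.0°·cos35.0° = 30.77·0.5736·0.8192 = 14.457 kPa
FS = 12.993 / 14.457 = 0.899

FS = 0.90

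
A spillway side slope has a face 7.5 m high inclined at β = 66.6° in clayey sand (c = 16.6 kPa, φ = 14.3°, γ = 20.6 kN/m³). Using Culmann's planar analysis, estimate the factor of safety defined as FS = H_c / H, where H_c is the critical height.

FS = 0.98

H_c = (4c/γ) · sinβ cosφ / [1 − cos(β − φ)]
    = (4·16.6/20.6) · sin66.6°·cos14.3° / [1 − cos52.3°]
    = 3.223 · 0.8893 / 0.3885 = 7.38 m
FS = H_c / H = 7.38 / 7.5 = 0.984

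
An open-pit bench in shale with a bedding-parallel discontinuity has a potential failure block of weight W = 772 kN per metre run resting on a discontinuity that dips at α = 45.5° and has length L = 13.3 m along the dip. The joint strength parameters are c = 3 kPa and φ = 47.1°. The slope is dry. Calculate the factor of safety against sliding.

Resolving the block weight along and normal to the plane and applying the Mohr–Coulomb strength on the joint:
N' = W cosα = 772·cos45.5° = 541.1 kN/m
Driving force T = W sinα = 772·sin45.5° = 550.6 kN/m
Resisting force R = c·L + N'·tanφ = 3·13.3 + 541.1·tan47.1° = 39.9 + 582.3 = 622.2 kN/m
FS = R / T = 622.2 / 550.6 = 1.130

FS = 1.13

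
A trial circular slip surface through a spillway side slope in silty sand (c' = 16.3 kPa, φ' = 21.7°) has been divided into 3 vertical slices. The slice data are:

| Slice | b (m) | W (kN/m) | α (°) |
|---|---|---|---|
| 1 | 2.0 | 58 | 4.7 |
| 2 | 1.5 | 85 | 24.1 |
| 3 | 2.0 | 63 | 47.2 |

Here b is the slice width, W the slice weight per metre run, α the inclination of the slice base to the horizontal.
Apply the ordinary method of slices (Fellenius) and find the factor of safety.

Ordinary method of slices: FS = Σ[c'·Δl_i + (W_i cosα_i)·tanφ'] / Σ W_i sinα_i, with Δl_i = b_i / cosα_i.
Slice 1: Δl = 2.0/cos4.7° = 2.007 m; N'_1 = 58·cos4.7° = 57.8; c'Δl = 32.71; W sinα = 4.8
Slice 2: Δl = 1.5/cos24.1° = 1.643 m; N'_2 = 85·cos24.1° = 77.6; c'Δl = 26.78; W sinα = 34.7
Slice 3: Δl = 2.0/cos47.2° = 2.944 m; N'_3 = 63·cos47.2° = 42.8; c'Δl = 47.98; W sinα = 46.2
Σc'Δl = 107.5 kN/m; ΣN' = 178.2 kN/m; ΣW sinα = 85.7 kN/m
Resisting = 107.5 + 178.2·tan21.7° = 107.5 + 70.9 = 178.4 kN/m
FS = 178.4 / 85.7 = 2.082

FS = 2.08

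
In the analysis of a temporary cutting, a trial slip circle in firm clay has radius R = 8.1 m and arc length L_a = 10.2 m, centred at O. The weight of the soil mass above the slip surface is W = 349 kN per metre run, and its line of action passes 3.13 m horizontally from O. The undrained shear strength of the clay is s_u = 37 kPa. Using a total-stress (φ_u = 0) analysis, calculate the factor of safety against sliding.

Taking moments about the centre O, the resisting moment is provided by the undrained shear strength acting along the arc:
M_R = s_u·L_a·R = 37·10.20·8.1 = 3056.9 kN·m/m
M_D = W·d = 349·3.13 = 1092.4 kN·m/m
FS = M_R / M_D = 3056.9 / 1092.4 = 2.798

FS = 2.80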